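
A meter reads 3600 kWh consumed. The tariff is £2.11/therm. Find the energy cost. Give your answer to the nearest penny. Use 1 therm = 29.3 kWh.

£259.25

3600 kWh × (0.03413 therm/kWh) = 122.9 therm
Cost = 122.9 therm × £2.11/therm = £259.25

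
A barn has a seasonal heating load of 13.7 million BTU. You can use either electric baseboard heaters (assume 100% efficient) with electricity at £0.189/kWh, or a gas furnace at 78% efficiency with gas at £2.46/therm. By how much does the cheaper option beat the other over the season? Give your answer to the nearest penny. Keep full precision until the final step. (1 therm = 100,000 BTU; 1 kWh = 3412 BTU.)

Heat load = 13.7 × 10⁶ BTU = 13,700,000 BTU
Gas: input = 13,700,000 / 0.78 = 17,564,103 BTU = 175.6 therm → 175.6 × £2.46 = £432.08
Electric: 13,700,000 BTU / 3412 = 4,015 kWh → × £0.189 = £758.88
Difference = |£432.08 − £758.88| = £326.80

£326.80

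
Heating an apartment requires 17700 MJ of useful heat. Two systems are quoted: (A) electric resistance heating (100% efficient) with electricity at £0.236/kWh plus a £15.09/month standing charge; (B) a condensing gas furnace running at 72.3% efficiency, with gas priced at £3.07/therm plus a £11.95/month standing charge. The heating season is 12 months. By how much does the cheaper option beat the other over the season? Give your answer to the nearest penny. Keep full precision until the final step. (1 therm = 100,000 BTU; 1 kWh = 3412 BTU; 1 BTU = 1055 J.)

£485.73

Heat load = 17700 MJ = 17,700,000,000 J / 1055 = 16,777,251 BTU
Gas: input = 16,777,251 / 0.723 = 23,205,050 BTU = 232.1 therm → 232.1 × £3.07 = £712.40; + 12 × £11.95 standing = £855.80
Electric: 16,777,251 BTU / 3412 = 4,917 kWh → × £0.236 = £1,160.44; + 12 × £15.09 standing = £1,341.52
Difference = |£855.80 − £1,341.52| = £485.73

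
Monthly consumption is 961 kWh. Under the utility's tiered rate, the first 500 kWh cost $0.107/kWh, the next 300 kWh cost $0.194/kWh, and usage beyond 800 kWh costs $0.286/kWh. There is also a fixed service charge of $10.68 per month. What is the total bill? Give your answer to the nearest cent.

$168.43

First 500 kWh × $0.107 = $53.50
Next 300 kWh × $0.194 = $58.20
Remaining 161 kWh × $0.286 = $46.05
Energy charge = $157.75; + service $10.68 = $168.43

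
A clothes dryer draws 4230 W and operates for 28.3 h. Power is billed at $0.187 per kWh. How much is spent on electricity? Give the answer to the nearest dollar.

Energy = 4230 W × 28.3 h = 119,709 Wh = 119.7 kWh
Cost = 119.7 kWh × $0.187/kWh = $22.39 ≈ $22

$22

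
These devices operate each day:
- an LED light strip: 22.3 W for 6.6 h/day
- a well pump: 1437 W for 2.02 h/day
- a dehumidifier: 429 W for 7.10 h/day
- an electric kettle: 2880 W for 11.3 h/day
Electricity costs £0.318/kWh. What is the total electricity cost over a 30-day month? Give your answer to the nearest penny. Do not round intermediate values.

£368.62

LED light strip: 22.3 W × 6.6 h × 30 d = 4,415 Wh = 4.415 kWh
well pump: 1437 W × 2.02 h × 30 d = 87,082 Wh = 87.08 kWh
dehumidifier: 429 W × 7.10 h × 30 d = 91,377 Wh = 91.38 kWh
electric kettle: 2880 W × 11.3 h × 30 d = 976,320 Wh = 976.3 kWh
Total energy = 4.415 + 87.08 + 91.38 + 976.3 = 1,159 kWh
Cost = 1,159 kWh × £0.318 = £368.62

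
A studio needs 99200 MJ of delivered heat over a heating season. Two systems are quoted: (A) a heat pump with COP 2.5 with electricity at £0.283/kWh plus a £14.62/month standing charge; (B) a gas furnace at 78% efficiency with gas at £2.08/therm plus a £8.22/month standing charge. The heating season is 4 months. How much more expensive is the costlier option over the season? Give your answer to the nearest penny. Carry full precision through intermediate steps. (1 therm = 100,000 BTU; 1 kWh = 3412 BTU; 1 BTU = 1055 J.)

Heat load = 99200 MJ = 99,200,000,000 J / 1055 = 94,028,436 BTU
Gas: input = 94,028,436 / 0.78 = 120,549,277 BTU = 1,205 therm → 1,205 × £2.08 = £2,507.42; + 4 × £8.22 standing = £2,540.30
Heat pump: 94,028,436 BTU / 3412 = 27,560 kWh heat; / 2.5 = 11,020 kWh in → × £0.283 = £3,119.58; + 4 × £14.62 standing = £3,178.06
Difference = |£2,540.30 − £3,178.06| = £637.76

£637.76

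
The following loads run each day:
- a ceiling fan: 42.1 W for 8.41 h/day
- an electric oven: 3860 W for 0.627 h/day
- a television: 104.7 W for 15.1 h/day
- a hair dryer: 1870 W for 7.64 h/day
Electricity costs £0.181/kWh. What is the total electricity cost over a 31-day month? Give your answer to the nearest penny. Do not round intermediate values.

£104.60

ceiling fan: 42.1 W × 8.41 h × 31 d = 10,976 Wh = 10.98 kWh
electric oven: 3860 W × 0.627 h × 31 d = 75,027 Wh = 75.03 kWh
television: 104.7 W × 15.1 h × 31 d = 49,010 Wh = 49.01 kWh
hair dryer: 1870 W × 7.64 h × 31 d = 442,891 Wh = 442.9 kWh
Total energy = 10.98 + 75.03 + 49.01 + 442.9 = 577.9 kWh
Cost = 577.9 kWh × £0.181 = £104.60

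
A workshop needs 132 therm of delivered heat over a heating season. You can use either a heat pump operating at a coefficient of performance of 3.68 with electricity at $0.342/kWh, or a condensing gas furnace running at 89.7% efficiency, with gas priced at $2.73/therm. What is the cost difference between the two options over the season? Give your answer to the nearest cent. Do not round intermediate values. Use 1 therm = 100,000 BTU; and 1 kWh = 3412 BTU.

Heat load = 132 therm × 100,000 = 13,200,000 BTU
Gas: input = 13,200,000 / 0.897 = 14,715,719 BTU = 147.2 therm → 147.2 × $2.73 = $401.74
Heat pump: 13,200,000 BTU / 3412 = 3,869 kWh heat; / 3.68 = 1,051 kWh in → × $0.342 = $359.54
Difference = |$401.74 − $359.54| = $42.20

$42.20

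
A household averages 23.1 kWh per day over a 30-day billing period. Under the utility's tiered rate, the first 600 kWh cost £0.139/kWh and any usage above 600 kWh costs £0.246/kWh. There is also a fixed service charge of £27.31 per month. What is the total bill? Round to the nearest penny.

Usage = 23.1 kWh/day × 30 days = 693 kWh
First 600 kWh × £0.139 = £83.40
Remaining 93 kWh × £0.246 = £22.88
Energy charge = £106.28; + service £27.31 = £133.59

£133.59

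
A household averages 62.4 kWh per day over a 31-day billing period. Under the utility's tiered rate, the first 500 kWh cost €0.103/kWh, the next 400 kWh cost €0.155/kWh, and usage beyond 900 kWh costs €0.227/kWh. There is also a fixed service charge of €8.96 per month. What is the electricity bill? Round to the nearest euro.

€357

Usage = 62.4 kWh/day × 31 days = 1934.4 kWh
First 500 kWh × €0.103 = €51.50
Next 400 kWh × €0.155 = €62.00
Remaining 1034.4 kWh × €0.227 = €234.81
Energy charge = €348.31; + service €8.96 = €357.27 ≈ €357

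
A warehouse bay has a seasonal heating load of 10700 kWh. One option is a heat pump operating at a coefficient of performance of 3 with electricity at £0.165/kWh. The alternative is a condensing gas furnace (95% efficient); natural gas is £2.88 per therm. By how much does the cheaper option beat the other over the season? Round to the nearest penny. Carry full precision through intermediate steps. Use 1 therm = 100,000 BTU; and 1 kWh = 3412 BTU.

Heat load = 10700 kWh × 3412 = 36,508,400 BTU
Gas: input = 36,508,400 / 0.95 = 38,429,895 BTU = 384.3 therm → 384.3 × £2.88 = £1,106.78
Heat pump: 36,508,400 BTU / 3412 = 10,700 kWh heat; / 3 = 3,567 kWh in → × £0.165 = £588.50
Difference = |£1,106.78 − £588.50| = £518.28

£518.28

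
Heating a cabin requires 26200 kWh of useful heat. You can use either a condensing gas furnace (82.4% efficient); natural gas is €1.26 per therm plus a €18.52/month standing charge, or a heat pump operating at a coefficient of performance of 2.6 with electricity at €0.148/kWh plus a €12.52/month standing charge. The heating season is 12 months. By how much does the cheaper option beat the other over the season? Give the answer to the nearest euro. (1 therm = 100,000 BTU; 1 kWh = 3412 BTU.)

Heat load = 26200 kWh × 3412 = 89,394,400 BTU
Gas: input = 89,394,400 / 0.824 = 108,488,350 BTU = 1,085 therm → 1,085 × €1.26 = €1,366.95; + 12 × €18.52 standing = €1,589.19
Heat pump: 89,394,400 BTU / 3412 = 26,200 kWh heat; / 2.6 = 10,080 kWh in → × €0.148 = €1,491.38; + 12 × €12.52 standing = €1,641.62
Difference = |€1,589.19 − €1,641.62| = €52.43 ≈ €52

€52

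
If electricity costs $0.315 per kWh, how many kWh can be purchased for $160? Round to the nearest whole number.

508 kWh

$160 / $0.315 per kWh = 507.9 kWh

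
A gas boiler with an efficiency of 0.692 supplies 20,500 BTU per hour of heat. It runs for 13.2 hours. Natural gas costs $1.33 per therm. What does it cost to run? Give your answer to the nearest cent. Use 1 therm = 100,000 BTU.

Heat delivered = 20,500 BTU/h × 13.2 h = 270,600 BTU
Gas input = 270,600 / 0.692 = 391,040 BTU
= 391,040 / 100,000 = 3.91 therm
Cost = 3.91 × $1.33/therm = $5.20

$5.20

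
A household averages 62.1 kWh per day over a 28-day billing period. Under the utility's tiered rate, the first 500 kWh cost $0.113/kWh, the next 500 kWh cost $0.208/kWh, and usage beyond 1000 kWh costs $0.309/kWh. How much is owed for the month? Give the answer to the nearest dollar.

Usage = 62.1 kWh/day × 28 days = 1738.8 kWh
First 500 kWh × $0.113 = $56.50
Next 500 kWh × $0.208 = $104.00
Remaining 738.8 kWh × $0.309 = $228.29
Total = $388.79 ≈ $389

$389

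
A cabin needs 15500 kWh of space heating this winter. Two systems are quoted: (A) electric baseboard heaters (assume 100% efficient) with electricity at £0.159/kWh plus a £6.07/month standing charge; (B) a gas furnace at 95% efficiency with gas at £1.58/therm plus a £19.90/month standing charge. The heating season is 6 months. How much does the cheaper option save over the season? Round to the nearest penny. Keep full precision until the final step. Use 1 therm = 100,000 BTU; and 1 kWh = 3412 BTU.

Heat load = 15500 kWh × 3412 = 52,886,000 BTU
Gas: input = 52,886,000 / 0.95 = 55,669,474 BTU = 556.7 therm → 556.7 × £1.58 = £879.58; + 6 × £19.90 standing = £998.98
Electric: 52,886,000 BTU / 3412 = 15,500 kWh → × £0.159 = £2,464.50; + 6 × £6.07 standing = £2,500.92
Difference = |£998.98 − £2,500.92| = £1,501.94

£1501.94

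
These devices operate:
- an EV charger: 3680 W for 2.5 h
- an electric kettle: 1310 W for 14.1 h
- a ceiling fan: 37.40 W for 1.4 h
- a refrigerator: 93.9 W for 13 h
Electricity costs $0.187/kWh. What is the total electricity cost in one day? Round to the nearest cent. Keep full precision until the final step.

$5.41

EV charger: 3680 W × 2.5 h = 9,200 Wh = 9.2 kWh
electric kettle: 1310 W × 14.1 h = 18,471 Wh = 18.47 kWh
ceiling fan: 37.40 W × 1.4 h = 52 Wh = 0.05236 kWh
refrigerator: 93.9 W × 13 h = 1,221 Wh = 1.221 kWh
Total energy = 9.2 + 18.47 + 0.05236 + 1.221 = 28.94 kWh
Cost = 28.94 kWh × $0.187 = $5.41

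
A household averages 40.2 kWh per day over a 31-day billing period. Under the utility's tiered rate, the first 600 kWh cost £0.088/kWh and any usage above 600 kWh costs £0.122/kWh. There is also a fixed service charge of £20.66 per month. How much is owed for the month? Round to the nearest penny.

£152.30

Usage = 40.2 kWh/day × 31 days = 1246.2 kWh
First 600 kWh × £0.088 = £52.80
Remaining 646.2 kWh × £0.122 = £78.84
Energy charge = £131.64; + service £20.66 = £152.30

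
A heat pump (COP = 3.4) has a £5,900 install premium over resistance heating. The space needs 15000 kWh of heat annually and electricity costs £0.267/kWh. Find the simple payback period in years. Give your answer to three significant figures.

Resistance: 15000 kWh × £0.267 = £4,005.00/yr
Heat pump: 15000 / 3.4 = 4412 kWh in → × £0.267 = £1,177.94/yr
Annual savings = £2,827.06
Payback = £5,900 / £2,827.06 = 2.09 years

2.09 years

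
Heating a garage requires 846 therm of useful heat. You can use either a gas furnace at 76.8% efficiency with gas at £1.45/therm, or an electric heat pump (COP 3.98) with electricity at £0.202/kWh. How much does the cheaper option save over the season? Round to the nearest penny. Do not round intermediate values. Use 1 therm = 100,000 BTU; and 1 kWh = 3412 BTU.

£338.83

Heat load = 846 therm × 100,000 = 84,600,000 BTU
Gas: input = 84,600,000 / 0.768 = 110,156,250 BTU = 1,102 therm → 1,102 × £1.45 = £1,597.27
Heat pump: 84,600,000 BTU / 3412 = 24,790 kWh heat; / 3.98 = 6,230 kWh in → × £0.202 = £1,258.43
Difference = |£1,597.27 − £1,258.43| = £338.83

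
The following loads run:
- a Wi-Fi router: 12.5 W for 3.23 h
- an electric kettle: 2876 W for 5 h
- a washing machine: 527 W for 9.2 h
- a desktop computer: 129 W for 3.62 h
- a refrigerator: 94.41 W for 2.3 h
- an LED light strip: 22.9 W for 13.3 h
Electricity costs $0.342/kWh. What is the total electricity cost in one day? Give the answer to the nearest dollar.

$7

Wi-Fi router: 12.5 W × 3.23 h = 40 Wh = 0.04038 kWh
electric kettle: 2876 W × 5 h = 14,380 Wh = 14.38 kWh
washing machine: 527 W × 9.2 h = 4,848 Wh = 4.848 kWh
desktop computer: 129 W × 3.62 h = 467 Wh = 0.467 kWh
refrigerator: 94.41 W × 2.3 h = 217 Wh = 0.2171 kWh
LED light strip: 22.9 W × 13.3 h = 305 Wh = 0.3046 kWh
Total energy = 0.04038 + 14.38 + 4.848 + 0.467 + 0.2171 + 0.3046 = 20.26 kWh
Cost = 20.26 kWh × $0.342 = $6.93 ≈ $7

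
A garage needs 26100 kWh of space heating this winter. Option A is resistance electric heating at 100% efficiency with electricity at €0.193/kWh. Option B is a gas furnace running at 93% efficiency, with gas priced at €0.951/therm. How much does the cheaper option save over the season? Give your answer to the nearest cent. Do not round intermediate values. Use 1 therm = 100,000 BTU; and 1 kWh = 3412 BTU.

€4126.66

Heat load = 26100 kWh × 3412 = 89,053,200 BTU
Gas: input = 89,053,200 / 0.93 = 95,756,129 BTU = 957.6 therm → 957.6 × €0.951 = €910.64
Electric: 89,053,200 BTU / 3412 = 26,100 kWh → × €0.193 = €5,037.30
Difference = |€910.64 − €5,037.30| = €4,126.66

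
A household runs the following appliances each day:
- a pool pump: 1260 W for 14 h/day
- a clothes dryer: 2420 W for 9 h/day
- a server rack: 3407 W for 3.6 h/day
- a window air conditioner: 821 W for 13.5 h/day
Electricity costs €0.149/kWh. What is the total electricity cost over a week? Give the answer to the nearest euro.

€65

pool pump: 1260 W × 14 h × 7 d = 123,480 Wh = 123.5 kWh
clothes dryer: 2420 W × 9 h × 7 d = 152,460 Wh = 152.5 kWh
server rack: 3407 W × 3.6 h × 7 d = 85,856 Wh = 85.86 kWh
window air conditioner: 821 W × 13.5 h × 7 d = 77,584 Wh = 77.58 kWh
Total energy = 123.5 + 152.5 + 85.86 + 77.58 = 439.4 kWh
Cost = 439.4 kWh × €0.149 = €65.47 ≈ €65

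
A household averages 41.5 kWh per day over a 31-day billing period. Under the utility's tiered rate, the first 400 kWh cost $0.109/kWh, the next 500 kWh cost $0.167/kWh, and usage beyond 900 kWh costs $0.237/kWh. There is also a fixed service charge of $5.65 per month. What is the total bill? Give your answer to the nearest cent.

Usage = 41.5 kWh/day × 31 days = 1286.5 kWh
First 400 kWh × $0.109 = $43.60
Next 500 kWh × $0.167 = $83.50
Remaining 386.5 kWh × $0.237 = $91.60
Energy charge = $218.70; + service $5.65 = $224.35

$224.35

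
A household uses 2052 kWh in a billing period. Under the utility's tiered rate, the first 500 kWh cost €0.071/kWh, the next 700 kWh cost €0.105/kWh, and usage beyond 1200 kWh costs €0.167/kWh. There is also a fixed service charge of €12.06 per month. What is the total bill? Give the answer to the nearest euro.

€263

First 500 kWh × €0.071 = €35.50
Next 700 kWh × €0.105 = €73.50
Remaining 852 kWh × €0.167 = €142.28
Energy charge = €251.28; + service €12.06 = €263.34 ≈ €263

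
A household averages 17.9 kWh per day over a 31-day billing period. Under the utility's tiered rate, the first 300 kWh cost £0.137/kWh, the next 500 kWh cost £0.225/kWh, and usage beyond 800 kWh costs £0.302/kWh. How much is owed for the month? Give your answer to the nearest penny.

Usage = 17.9 kWh/day × 31 days = 554.9 kWh
First 300 kWh × £0.137 = £41.10
Next 254.9 kWh × £0.225 = £57.35
Remaining tier: 0 kWh (not reached)
Total = £98.45

£98.45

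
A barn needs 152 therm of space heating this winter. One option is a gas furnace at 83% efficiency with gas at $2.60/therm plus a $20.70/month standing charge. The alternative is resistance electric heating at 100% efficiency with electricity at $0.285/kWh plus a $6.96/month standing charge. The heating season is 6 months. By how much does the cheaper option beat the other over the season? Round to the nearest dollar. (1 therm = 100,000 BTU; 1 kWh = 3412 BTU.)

Heat load = 152 therm × 100,000 = 15,200,000 BTU
Gas: input = 15,200,000 / 0.83 = 18,313,253 BTU = 183.1 therm → 183.1 × $2.60 = $476.14; + 6 × $20.70 standing = $600.34
Electric: 15,200,000 BTU / 3412 = 4,455 kWh → × $0.285 = $1,269.64; + 6 × $6.96 standing = $1,311.40
Difference = |$600.34 − $1,311.40| = $711.05 ≈ $711

$711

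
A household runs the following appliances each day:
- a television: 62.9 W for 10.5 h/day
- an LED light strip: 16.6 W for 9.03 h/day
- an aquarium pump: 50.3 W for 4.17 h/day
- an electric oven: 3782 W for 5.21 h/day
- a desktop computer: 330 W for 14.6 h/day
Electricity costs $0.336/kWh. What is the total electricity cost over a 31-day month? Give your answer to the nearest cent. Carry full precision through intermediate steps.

television: 62.9 W × 10.5 h × 31 d = 20,474 Wh = 20.47 kWh
LED light strip: 16.6 W × 9.03 h × 31 d = 4,647 Wh = 4.647 kWh
aquarium pump: 50.3 W × 4.17 h × 31 d = 6,502 Wh = 6.502 kWh
electric oven: 3782 W × 5.21 h × 31 d = 610,831 Wh = 610.8 kWh
desktop computer: 330 W × 14.6 h × 31 d = 149,358 Wh = 149.4 kWh
Total energy = 20.47 + 4.647 + 6.502 + 610.8 + 149.4 = 791.8 kWh
Cost = 791.8 kWh × $0.336 = $266.05

$266.05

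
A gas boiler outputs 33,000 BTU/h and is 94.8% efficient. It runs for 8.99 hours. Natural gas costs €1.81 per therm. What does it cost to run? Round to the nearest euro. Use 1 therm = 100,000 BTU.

€6

Heat delivered = 33,000 BTU/h × 8.99 h = 296,670 BTU
Gas input = 296,670 / 0.948 = 312,943 BTU
= 312,943 / 100,000 = 3.129 therm
Cost = 3.129 × €1.81/therm = €5.66 ≈ €6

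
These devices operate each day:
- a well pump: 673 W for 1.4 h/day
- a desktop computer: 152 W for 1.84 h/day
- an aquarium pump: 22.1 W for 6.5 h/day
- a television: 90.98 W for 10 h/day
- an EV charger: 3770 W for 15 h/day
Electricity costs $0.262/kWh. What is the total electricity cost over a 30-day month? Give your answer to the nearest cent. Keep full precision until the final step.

well pump: 673 W × 1.4 h × 30 d = 28,266 Wh = 28.27 kWh
desktop computer: 152 W × 1.84 h × 30 d = 8,390 Wh = 8.39 kWh
aquarium pump: 22.1 W × 6.5 h × 30 d = 4,310 Wh = 4.309 kWh
television: 90.98 W × 10 h × 30 d = 27,294 Wh = 27.29 kWh
EV charger: 3770 W × 15 h × 30 d = 1,696,500 Wh = 1,696 kWh
Total energy = 28.27 + 8.39 + 4.309 + 27.29 + 1,696 = 1,765 kWh
Cost = 1,765 kWh × $0.262 = $462.37

$462.37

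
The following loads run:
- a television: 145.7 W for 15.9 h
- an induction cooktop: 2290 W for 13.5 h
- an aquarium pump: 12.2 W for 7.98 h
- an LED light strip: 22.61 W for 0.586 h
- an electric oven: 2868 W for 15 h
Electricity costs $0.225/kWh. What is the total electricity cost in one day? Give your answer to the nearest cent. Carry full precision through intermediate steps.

$17.18

television: 145.7 W × 15.9 h = 2,317 Wh = 2.317 kWh
induction cooktop: 2290 W × 13.5 h = 30,915 Wh = 30.91 kWh
aquarium pump: 12.2 W × 7.98 h = 97 Wh = 0.09736 kWh
LED light strip: 22.61 W × 0.586 h = 13 Wh = 0.01325 kWh
electric oven: 2868 W × 15 h = 43,020 Wh = 43.02 kWh
Total energy = 2.317 + 30.91 + 0.09736 + 0.01325 + 43.02 = 76.36 kWh
Cost = 76.36 kWh × $0.225 = $17.18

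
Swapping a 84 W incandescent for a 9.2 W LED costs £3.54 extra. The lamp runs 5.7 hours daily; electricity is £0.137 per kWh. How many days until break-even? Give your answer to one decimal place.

60.6 days

Power saved = 84 − 9.2 = 74.8 W
Daily energy saved = 74.8 W × 5.7 h = 426.4 Wh = 0.42636 kWh
Daily savings = 0.42636 × £0.137 = £0.0584
Payback = £3.54 / £0.0584 per day = 60.6 days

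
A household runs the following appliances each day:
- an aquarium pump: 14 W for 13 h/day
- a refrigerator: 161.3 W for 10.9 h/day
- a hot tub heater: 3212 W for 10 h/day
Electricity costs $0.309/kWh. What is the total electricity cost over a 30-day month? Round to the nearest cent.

$315.74

aquarium pump: 14 W × 13 h × 30 d = 5,460 Wh = 5.46 kWh
refrigerator: 161.3 W × 10.9 h × 30 d = 52,745 Wh = 52.75 kWh
hot tub heater: 3212 W × 10 h × 30 d = 963,600 Wh = 963.6 kWh
Total energy = 5.46 + 52.75 + 963.6 = 1,022 kWh
Cost = 1,022 kWh × $0.309 = $315.74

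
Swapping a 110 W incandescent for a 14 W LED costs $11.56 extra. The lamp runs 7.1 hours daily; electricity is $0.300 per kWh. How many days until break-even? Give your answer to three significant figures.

Power saved = 110 − 14 = 96 W
Daily energy saved = 96 W × 7.1 h = 681.6 Wh = 0.6816 kWh
Daily savings = 0.6816 × $0.300 = $0.2045
Payback = $11.56 / $0.2045 per day = 56.53 days

56.5 days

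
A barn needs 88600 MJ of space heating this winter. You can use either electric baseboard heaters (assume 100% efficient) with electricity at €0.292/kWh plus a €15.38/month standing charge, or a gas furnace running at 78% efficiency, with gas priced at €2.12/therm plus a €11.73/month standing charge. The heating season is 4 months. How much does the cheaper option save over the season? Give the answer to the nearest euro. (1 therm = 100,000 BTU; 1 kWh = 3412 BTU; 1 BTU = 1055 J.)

€4919

Heat load = 88600 MJ = 88,600,000,000 J / 1055 = 83,981,043 BTU
Gas: input = 83,981,043 / 0.78 = 107,668,003 BTU = 1,077 therm → 1,077 × €2.12 = €2,282.56; + 4 × €11.73 standing = €2,329.48
Electric: 83,981,043 BTU / 3412 = 24,610 kWh → × €0.292 = €7,187.12; + 4 × €15.38 standing = €7,248.64
Difference = |€2,329.48 − €7,248.64| = €4,919.16 ≈ €4919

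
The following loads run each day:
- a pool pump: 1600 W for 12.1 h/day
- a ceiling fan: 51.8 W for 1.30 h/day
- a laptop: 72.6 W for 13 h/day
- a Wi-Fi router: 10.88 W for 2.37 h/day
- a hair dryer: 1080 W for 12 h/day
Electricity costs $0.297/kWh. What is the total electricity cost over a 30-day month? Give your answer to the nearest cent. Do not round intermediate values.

pool pump: 1600 W × 12.1 h × 30 d = 580,800 Wh = 580.8 kWh
ceiling fan: 51.8 W × 1.30 h × 30 d = 2,020 Wh = 2.02 kWh
laptop: 72.6 W × 13 h × 30 d = 28,314 Wh = 28.31 kWh
Wi-Fi router: 10.88 W × 2.37 h × 30 d = 774 Wh = 0.7736 kWh
hair dryer: 1080 W × 12 h × 30 d = 388,800 Wh = 388.8 kWh
Total energy = 580.8 + 2.02 + 28.31 + 0.7736 + 388.8 = 1,001 kWh
Cost = 1,001 kWh × $0.297 = $297.21

$297.21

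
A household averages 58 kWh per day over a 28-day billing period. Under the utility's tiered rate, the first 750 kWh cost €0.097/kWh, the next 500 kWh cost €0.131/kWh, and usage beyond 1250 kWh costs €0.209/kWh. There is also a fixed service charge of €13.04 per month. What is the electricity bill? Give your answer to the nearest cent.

€229.46

Usage = 58 kWh/day × 28 days = 1624 kWh
First 750 kWh × €0.097 = €72.75
Next 500 kWh × €0.131 = €65.50
Remaining 374 kWh × €0.209 = €78.17
Energy charge = €216.42; + service €13.04 = €229.46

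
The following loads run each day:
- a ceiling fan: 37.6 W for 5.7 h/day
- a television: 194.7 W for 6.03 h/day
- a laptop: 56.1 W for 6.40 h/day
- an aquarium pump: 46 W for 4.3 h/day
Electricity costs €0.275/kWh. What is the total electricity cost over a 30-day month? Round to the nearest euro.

€16

ceiling fan: 37.6 W × 5.7 h × 30 d = 6,430 Wh = 6.43 kWh
television: 194.7 W × 6.03 h × 30 d = 35,221 Wh = 35.22 kWh
laptop: 56.1 W × 6.40 h × 30 d = 10,771 Wh = 10.77 kWh
aquarium pump: 46 W × 4.3 h × 30 d = 5,934 Wh = 5.934 kWh
Total energy = 6.43 + 35.22 + 10.77 + 5.934 = 58.36 kWh
Cost = 58.36 kWh × €0.275 = €16.05 ≈ €16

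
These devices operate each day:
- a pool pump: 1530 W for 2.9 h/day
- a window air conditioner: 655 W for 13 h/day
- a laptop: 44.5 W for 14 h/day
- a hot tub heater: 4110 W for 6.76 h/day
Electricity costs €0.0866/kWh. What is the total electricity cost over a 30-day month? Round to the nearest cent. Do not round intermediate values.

€107.45

pool pump: 1530 W × 2.9 h × 30 d = 133,110 Wh = 133.1 kWh
window air conditioner: 655 W × 13 h × 30 d = 255,450 Wh = 255.4 kWh
laptop: 44.5 W × 14 h × 30 d = 18,690 Wh = 18.69 kWh
hot tub heater: 4110 W × 6.76 h × 30 d = 833,508 Wh = 833.5 kWh
Total energy = 133.1 + 255.4 + 18.69 + 833.5 = 1,241 kWh
Cost = 1,241 kWh × €0.0866 = €107.45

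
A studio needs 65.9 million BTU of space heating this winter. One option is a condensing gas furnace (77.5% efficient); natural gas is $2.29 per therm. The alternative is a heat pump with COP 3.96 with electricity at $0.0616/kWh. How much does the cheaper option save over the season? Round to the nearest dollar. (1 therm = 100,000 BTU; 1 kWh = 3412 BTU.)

$1647

Heat load = 65.9 × 10⁶ BTU = 65,900,000 BTU
Gas: input = 65,900,000 / 0.775 = 85,032,258 BTU = 850.3 therm → 850.3 × $2.29 = $1,947.24
Heat pump: 65,900,000 BTU / 3412 = 19,310 kWh heat; / 3.96 = 4,877 kWh in → × $0.0616 = $300.44
Difference = |$1,947.24 − $300.44| = $1,646.80 ≈ $1647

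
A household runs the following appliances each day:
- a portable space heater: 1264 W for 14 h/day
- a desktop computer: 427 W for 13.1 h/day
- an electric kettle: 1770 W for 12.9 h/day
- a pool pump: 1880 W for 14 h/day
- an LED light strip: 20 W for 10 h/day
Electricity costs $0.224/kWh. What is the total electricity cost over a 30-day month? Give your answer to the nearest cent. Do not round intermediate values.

$488.16

portable space heater: 1264 W × 14 h × 30 d = 530,880 Wh = 530.9 kWh
desktop computer: 427 W × 13.1 h × 30 d = 167,811 Wh = 167.8 kWh
electric kettle: 1770 W × 12.9 h × 30 d = 684,990 Wh = 685 kWh
pool pump: 1880 W × 14 h × 30 d = 789,600 Wh = 789.6 kWh
LED light strip: 20 W × 10 h × 30 d = 6,000 Wh = 6 kWh
Total energy = 530.9 + 167.8 + 685 + 789.6 + 6 = 2,179 kWh
Cost = 2,179 kWh × $0.224 = $488.16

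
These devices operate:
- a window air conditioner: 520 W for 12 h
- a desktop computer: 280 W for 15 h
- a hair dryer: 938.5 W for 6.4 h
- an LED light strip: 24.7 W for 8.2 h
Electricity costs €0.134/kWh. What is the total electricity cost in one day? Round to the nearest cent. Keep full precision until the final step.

€2.23

window air conditioner: 520 W × 12 h = 6,240 Wh = 6.24 kWh
desktop computer: 280 W × 15 h = 4,200 Wh = 4.2 kWh
hair dryer: 938.5 W × 6.4 h = 6,006 Wh = 6.006 kWh
LED light strip: 24.7 W × 8.2 h = 203 Wh = 0.2025 kWh
Total energy = 6.24 + 4.2 + 6.006 + 0.2025 = 16.65 kWh
Cost = 16.65 kWh × €0.134 = €2.23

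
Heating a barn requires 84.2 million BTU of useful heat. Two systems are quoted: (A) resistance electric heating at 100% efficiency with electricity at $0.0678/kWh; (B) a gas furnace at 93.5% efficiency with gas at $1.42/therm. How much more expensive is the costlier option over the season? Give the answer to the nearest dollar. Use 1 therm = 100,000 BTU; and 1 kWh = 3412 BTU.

$394

Heat load = 84.2 × 10⁶ BTU = 84,200,000 BTU
Gas: input = 84,200,000 / 0.935 = 90,053,476 BTU = 900.5 therm → 900.5 × $1.42 = $1,278.76
Electric: 84,200,000 BTU / 3412 = 24,680 kWh → × $0.0678 = $1,673.14
Difference = |$1,278.76 − $1,673.14| = $394.38 ≈ $394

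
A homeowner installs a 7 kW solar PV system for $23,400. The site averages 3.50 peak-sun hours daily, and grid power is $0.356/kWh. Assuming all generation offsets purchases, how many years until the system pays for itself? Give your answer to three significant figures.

Daily generation = 7 kW × 3.50 h = 24.5 kWh
Annual generation = 24.5 × 365 = 8942.5 kWh
Annual savings = 8942.5 × $0.356 = $3,183.53
Payback = $23,400 / $3,183.53 = 7.35 years

7.35 years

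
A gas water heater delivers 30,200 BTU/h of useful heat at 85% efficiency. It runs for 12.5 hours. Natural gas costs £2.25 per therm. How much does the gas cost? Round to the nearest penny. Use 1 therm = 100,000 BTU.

£9.99

Heat delivered = 30,200 BTU/h × 12.5 h = 377,500 BTU
Gas input = 377,500 / 0.85 = 444,118 BTU
= 444,118 / 100,000 = 4.441 therm
Cost = 4.441 × £2.25/therm = £9.99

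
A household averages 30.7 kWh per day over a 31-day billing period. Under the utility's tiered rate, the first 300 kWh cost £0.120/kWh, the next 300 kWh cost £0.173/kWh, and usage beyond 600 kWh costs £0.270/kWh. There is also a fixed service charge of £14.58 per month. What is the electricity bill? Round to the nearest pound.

£197

Usage = 30.7 kWh/day × 31 days = 951.7 kWh
First 300 kWh × £0.120 = £36.00
Next 300 kWh × £0.173 = £51.90
Remaining 351.7 kWh × £0.270 = £94.96
Energy charge = £182.86; + service £14.58 = £197.44 ≈ £197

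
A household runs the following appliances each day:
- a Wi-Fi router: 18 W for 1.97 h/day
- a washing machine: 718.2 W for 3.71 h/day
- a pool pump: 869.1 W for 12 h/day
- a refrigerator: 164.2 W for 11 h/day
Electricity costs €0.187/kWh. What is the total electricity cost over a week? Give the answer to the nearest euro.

€20

Wi-Fi router: 18 W × 1.97 h × 7 d = 248 Wh = 0.2482 kWh
washing machine: 718.2 W × 3.71 h × 7 d = 18,652 Wh = 18.65 kWh
pool pump: 869.1 W × 12 h × 7 d = 73,004 Wh = 73 kWh
refrigerator: 164.2 W × 11 h × 7 d = 12,643 Wh = 12.64 kWh
Total energy = 0.2482 + 18.65 + 73 + 12.64 = 104.5 kWh
Cost = 104.5 kWh × €0.187 = €19.55 ≈ €20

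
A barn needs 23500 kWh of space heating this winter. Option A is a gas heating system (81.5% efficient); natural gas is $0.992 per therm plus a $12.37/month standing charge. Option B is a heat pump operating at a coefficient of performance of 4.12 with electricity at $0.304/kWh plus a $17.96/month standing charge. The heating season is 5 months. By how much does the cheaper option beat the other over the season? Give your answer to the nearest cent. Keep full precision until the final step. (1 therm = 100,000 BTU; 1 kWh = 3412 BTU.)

Heat load = 23500 kWh × 3412 = 80,182,000 BTU
Gas: input = 80,182,000 / 0.815 = 98,382,822 BTU = 983.8 therm → 983.8 × $0.992 = $975.96; + 5 × $12.37 standing = $1,037.81
Heat pump: 80,182,000 BTU / 3412 = 23,500 kWh heat; / 4.12 = 5,704 kWh in → × $0.304 = $1,733.98; + 5 × $17.96 standing = $1,823.78
Difference = |$1,037.81 − $1,823.78| = $785.97

$785.97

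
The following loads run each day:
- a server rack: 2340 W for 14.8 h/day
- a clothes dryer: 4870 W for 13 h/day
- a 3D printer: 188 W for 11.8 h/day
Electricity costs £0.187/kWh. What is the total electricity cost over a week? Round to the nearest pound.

server rack: 2340 W × 14.8 h × 7 d = 242,424 Wh = 242.4 kWh
clothes dryer: 4870 W × 13 h × 7 d = 443,170 Wh = 443.2 kWh
3D printer: 188 W × 11.8 h × 7 d = 15,529 Wh = 15.53 kWh
Total energy = 242.4 + 443.2 + 15.53 = 701.1 kWh
Cost = 701.1 kWh × £0.187 = £131.11 ≈ £131

£131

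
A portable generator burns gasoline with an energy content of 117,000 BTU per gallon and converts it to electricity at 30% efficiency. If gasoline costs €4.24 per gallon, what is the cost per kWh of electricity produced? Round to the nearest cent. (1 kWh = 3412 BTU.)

Electrical output per gallon = 117,000 BTU × 0.30 / 3412 BTU/kWh = 10.29 kWh
Cost per kWh = €4.24 / 10.29 kWh = €0.412

€0.41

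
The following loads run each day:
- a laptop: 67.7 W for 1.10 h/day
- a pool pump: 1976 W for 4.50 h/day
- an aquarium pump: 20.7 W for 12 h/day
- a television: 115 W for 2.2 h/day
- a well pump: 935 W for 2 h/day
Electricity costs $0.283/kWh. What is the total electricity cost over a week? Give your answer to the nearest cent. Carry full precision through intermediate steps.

laptop: 67.7 W × 1.10 h × 7 d = 521 Wh = 0.5213 kWh
pool pump: 1976 W × 4.50 h × 7 d = 62,244 Wh = 62.24 kWh
aquarium pump: 20.7 W × 12 h × 7 d = 1,739 Wh = 1.739 kWh
television: 115 W × 2.2 h × 7 d = 1,771 Wh = 1.771 kWh
well pump: 935 W × 2 h × 7 d = 13,090 Wh = 13.09 kWh
Total energy = 0.5213 + 62.24 + 1.739 + 1.771 + 13.09 = 79.37 kWh
Cost = 79.37 kWh × $0.283 = $22.46

$22.46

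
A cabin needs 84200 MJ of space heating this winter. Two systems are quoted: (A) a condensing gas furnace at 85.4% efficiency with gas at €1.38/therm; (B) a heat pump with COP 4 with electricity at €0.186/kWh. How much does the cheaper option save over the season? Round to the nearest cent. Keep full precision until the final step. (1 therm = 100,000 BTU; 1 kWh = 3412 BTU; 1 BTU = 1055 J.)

Heat load = 84200 MJ = 84,200,000,000 J / 1055 = 79,810,427 BTU
Gas: input = 79,810,427 / 0.854 = 93,454,832 BTU = 934.5 therm → 934.5 × €1.38 = €1,289.68
Heat pump: 79,810,427 BTU / 3412 = 23,390 kWh heat; / 4 = 5,848 kWh in → × €0.186 = €1,087.69
Difference = |€1,289.68 − €1,087.69| = €201.99

€201.99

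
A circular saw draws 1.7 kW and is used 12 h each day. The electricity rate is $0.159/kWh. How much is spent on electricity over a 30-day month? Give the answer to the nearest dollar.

$97

Energy = 1700 W × 12 h/day × 30 days = 612,000 Wh = 612 kWh
Cost = 612 kWh × $0.159/kWh = $97.31 ≈ $97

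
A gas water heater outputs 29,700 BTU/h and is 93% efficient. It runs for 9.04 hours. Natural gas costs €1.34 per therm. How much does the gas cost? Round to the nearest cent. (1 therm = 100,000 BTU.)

€3.87

Heat delivered = 29,700 BTU/h × 9.04 h = 268,488 BTU
Gas input = 268,488 / 0.93 = 288,697 BTU
= 288,697 / 100,000 = 2.887 therm
Cost = 2.887 × €1.34/therm = €3.87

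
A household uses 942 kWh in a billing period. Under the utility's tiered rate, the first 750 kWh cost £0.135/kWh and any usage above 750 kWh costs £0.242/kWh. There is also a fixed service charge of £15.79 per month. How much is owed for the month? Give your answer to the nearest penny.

£163.50

First 750 kWh × £0.135 = £101.25
Remaining 192 kWh × £0.242 = £46.46
Energy charge = £147.71; + service £15.79 = £163.50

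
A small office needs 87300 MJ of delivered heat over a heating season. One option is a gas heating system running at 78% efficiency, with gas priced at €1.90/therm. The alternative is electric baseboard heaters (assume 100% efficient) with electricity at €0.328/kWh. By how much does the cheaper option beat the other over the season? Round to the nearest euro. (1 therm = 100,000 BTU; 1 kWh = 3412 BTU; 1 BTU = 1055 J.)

€5939

Heat load = 87300 MJ = 87,300,000,000 J / 1055 = 82,748,815 BTU
Gas: input = 82,748,815 / 0.78 = 106,088,225 BTU = 1,061 therm → 1,061 × €1.90 = €2,015.68
Electric: 82,748,815 BTU / 3412 = 24,250 kWh → × €0.328 = €7,954.75
Difference = |€2,015.68 − €7,954.75| = €5,939.08 ≈ €5939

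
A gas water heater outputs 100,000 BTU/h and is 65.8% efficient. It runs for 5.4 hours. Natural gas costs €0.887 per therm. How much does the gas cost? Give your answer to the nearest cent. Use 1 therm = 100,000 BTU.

Heat delivered = 100,000 BTU/h × 5.4 h = 540,000 BTU
Gas input = 540,000 / 0.658 = 820,669 BTU
= 820,669 / 100,000 = 8.207 therm
Cost = 8.207 × €0.887/therm = €7.28

€7.28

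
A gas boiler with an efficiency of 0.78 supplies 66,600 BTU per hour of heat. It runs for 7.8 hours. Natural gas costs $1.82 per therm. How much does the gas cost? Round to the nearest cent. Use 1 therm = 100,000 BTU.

$12.12

Heat delivered = 66,600 BTU/h × 7.8 h = 519,480 BTU
Gas input = 519,480 / 0.78 = 666,000 BTU
= 666,000 / 100,000 = 6.66 therm
Cost = 6.66 × $1.82/therm = $12.12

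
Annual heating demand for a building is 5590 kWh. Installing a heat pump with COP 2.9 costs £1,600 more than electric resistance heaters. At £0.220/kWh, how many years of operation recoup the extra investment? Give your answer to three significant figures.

Resistance: 5590 kWh × £0.220 = £1,229.80/yr
Heat pump: 5590 / 2.9 = 1928 kWh in → × £0.220 = £424.07/yr
Annual savings = £805.73
Payback = £1,600 / £805.73 = 1.99 years

1.99 years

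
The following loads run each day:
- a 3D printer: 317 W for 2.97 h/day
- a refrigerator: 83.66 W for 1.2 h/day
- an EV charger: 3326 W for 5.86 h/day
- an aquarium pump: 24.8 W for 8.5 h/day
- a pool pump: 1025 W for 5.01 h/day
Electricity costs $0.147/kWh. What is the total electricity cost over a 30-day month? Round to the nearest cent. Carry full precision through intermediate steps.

3D printer: 317 W × 2.97 h × 30 d = 28,245 Wh = 28.24 kWh
refrigerator: 83.66 W × 1.2 h × 30 d = 3,012 Wh = 3.012 kWh
EV charger: 3326 W × 5.86 h × 30 d = 584,711 Wh = 584.7 kWh
aquarium pump: 24.8 W × 8.5 h × 30 d = 6,324 Wh = 6.324 kWh
pool pump: 1025 W × 5.01 h × 30 d = 154,058 Wh = 154.1 kWh
Total energy = 28.24 + 3.012 + 584.7 + 6.324 + 154.1 = 776.3 kWh
Cost = 776.3 kWh × $0.147 = $114.12

$114.12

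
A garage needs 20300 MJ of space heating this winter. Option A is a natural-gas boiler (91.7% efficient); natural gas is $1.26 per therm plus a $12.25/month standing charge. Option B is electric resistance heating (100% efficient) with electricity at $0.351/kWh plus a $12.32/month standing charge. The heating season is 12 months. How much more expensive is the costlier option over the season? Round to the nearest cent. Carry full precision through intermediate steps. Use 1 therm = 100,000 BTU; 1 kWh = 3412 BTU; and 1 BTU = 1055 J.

Heat load = 20300 MJ = 20,300,000,000 J / 1055 = 19,241,706 BTU
Gas: input = 19,241,706 / 0.917 = 20,983,322 BTU = 209.8 therm → 209.8 × $1.26 = $264.39; + 12 × $12.25 standing = $411.39
Electric: 19,241,706 BTU / 3412 = 5,639 kWh → × $0.351 = $1,979.44; + 12 × $12.32 standing = $2,127.28
Difference = |$411.39 − $2,127.28| = $1,715.89

$1715.89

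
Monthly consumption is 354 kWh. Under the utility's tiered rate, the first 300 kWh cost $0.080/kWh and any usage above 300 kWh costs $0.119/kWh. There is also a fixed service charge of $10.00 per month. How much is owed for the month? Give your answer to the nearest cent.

$40.43

First 300 kWh × $0.080 = $24.00
Remaining 54 kWh × $0.119 = $6.43
Energy charge = $30.43; + service $10.00 = $40.43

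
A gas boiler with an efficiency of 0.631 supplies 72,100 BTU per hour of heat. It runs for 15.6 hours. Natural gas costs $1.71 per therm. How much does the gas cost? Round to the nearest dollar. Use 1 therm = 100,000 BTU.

Heat delivered = 72,100 BTU/h × 15.6 h = 1,124,760 BTU
Gas input = 1,124,760 / 0.631 = 1,782,504 BTU
= 1,782,504 / 100,000 = 17.83 therm
Cost = 17.83 × $1.71/therm = $30.48 ≈ $30

$30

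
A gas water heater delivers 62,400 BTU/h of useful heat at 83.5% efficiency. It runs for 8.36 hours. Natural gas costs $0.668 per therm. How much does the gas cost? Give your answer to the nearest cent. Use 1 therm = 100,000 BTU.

$4.17

Heat delivered = 62,400 BTU/h × 8.36 h = 521,664 BTU
Gas input = 521,664 / 0.835 = 624,747 BTU
= 624,747 / 100,000 = 6.247 therm
Cost = 6.247 × $0.668/therm = $4.17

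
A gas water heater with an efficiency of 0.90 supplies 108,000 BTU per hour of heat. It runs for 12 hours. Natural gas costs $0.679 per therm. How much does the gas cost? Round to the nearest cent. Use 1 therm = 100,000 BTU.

$9.78

Heat delivered = 108,000 BTU/h × 12 h = 1,296,000 BTU
Gas input = 1,296,000 / 0.90 = 1,440,000 BTU
= 1,440,000 / 100,000 = 14.4 therm
Cost = 14.4 × $0.679/therm = $9.78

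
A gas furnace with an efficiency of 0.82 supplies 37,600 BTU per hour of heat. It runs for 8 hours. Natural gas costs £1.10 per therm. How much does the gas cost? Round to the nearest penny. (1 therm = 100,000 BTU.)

Heat delivered = 37,600 BTU/h × 8 h = 300,800 BTU
Gas input = 300,800 / 0.82 = 366,829 BTU
= 366,829 / 100,000 = 3.668 therm
Cost = 3.668 × £1.10/therm = £4.04

£4.04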